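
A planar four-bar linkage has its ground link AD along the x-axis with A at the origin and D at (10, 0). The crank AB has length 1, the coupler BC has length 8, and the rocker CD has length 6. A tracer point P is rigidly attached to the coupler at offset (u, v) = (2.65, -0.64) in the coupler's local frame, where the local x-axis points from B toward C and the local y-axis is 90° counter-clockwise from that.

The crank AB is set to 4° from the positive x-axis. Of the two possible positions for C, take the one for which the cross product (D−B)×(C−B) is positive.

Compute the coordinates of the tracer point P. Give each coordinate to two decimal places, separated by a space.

A=(0,0), D=(10.00,0)
B = A + 1.00·(cos4°, sin4°) = (0.9976, 0.0698)
|BD| = 9.0027
circle(B,8.00) ∩ circle(D,6.00): a=6.0564, h=5.2268
  candidates: C₊=(7.0943,5.2495) cross=47.055; C₋=(7.0133,-5.2038) cross=-47.055
  mode + wants cross > 0 → take C=(7.0943,5.2495) (cross=47.055)
ex = (C−B)/|BC| = (0.7621,0.6475); ey = (-0.6475,0.7621)
P = B + 2.65·ex + -0.64·ey = (3.4315,1.2978)

3.43 1.30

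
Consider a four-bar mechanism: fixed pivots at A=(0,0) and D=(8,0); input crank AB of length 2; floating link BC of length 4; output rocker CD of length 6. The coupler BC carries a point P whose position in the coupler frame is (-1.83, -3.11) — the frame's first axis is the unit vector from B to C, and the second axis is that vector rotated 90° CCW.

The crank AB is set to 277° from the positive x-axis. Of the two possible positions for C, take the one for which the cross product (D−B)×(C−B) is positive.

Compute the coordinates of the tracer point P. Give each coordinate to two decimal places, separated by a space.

2.07 -5.10

A=(0,0), D=(8.00,0)
B = A + 2.00·(cos277°, sin277°) = (0.2437, -1.9851)
|BD| = 8.0063
circle(B,4.00) ∩ circle(D,6.00): a=2.7541, h=2.9008
  candidates: C₊=(2.1926,1.5080) cross=23.225; C₋=(3.6311,-4.1125) cross=-23.225
  mode + wants cross > 0 → take C=(2.1926,1.5080) (cross=23.225)
ex = (C−B)/|BC| = (0.4872,0.8733); ey = (-0.8733,0.4872)
P = B + -1.83·ex + -3.11·ey = (2.0680,-5.0984)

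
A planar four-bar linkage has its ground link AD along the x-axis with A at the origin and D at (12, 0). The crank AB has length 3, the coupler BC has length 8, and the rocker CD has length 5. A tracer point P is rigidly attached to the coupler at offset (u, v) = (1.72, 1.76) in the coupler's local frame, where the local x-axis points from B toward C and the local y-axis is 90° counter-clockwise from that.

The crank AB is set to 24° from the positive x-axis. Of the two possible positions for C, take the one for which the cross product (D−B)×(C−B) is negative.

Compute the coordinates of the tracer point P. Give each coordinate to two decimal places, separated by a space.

A=(0,0), D=(12.00,0)
B = A + 3.00·(cos24°, sin24°) = (2.7406, 1.2202)
|BD| = 9.3394
circle(B,8.00) ∩ circle(D,5.00): a=6.7576, h=4.2819
  candidates: C₊=(9.9998,4.5825) cross=39.990; C₋=(8.8809,-3.9079) cross=-39.990
  mode - wants cross < 0 → take C=(8.8809,-3.9079) (cross=-39.990)
ex = (C−B)/|BC| = (0.7675,-0.6410); ey = (0.6410,0.7675)
P = B + 1.72·ex + 1.76·ey = (5.1890,1.4685)

5.19 1.47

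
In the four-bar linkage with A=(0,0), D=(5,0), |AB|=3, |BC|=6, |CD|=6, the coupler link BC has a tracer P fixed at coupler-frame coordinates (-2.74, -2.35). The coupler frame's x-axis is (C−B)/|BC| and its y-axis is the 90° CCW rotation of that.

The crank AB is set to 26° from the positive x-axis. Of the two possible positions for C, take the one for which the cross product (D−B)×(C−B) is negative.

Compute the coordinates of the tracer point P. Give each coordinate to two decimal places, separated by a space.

A=(0,0), D=(5.00,0)
B = A + 3.00·(cos26°, sin26°) = (2.6964, 1.3151)
|BD| = 2.6526
circle(B,6.00) ∩ circle(D,6.00): a=1.3263, h=5.8516
  candidates: C₊=(6.7493,5.7393) cross=15.522; C₋=(0.9471,-4.4242) cross=-15.522
  mode - wants cross < 0 → take C=(0.9471,-4.4242) (cross=-15.522)
ex = (C−B)/|BC| = (-0.2916,-0.9566); ey = (0.9566,-0.2916)
P = B + -2.74·ex + -2.35·ey = (1.2473,4.6212)

1.25 4.62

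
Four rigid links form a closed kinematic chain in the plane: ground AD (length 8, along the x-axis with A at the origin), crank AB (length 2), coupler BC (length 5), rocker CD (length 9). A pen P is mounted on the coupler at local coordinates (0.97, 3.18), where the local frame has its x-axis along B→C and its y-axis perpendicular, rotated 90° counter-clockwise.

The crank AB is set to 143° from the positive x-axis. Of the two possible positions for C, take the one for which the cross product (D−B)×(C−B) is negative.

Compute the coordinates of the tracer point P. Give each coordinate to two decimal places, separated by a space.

1.73 1.13

A=(0,0), D=(8.00,0)
B = A + 2.00·(cos143°, sin143°) = (-1.5973, 1.2036)
|BD| = 9.6725
circle(B,5.00) ∩ circle(D,9.00): a=1.9414, h=4.6077
  candidates: C₊=(0.9024,5.5339) cross=44.568; C₋=(-0.2443,-3.6098) cross=-44.568
  mode - wants cross < 0 → take C=(-0.2443,-3.6098) (cross=-44.568)
ex = (C−B)/|BC| = (0.2706,-0.9627); ey = (0.9627,0.2706)
P = B + 0.97·ex + 3.18·ey = (1.7266,1.1303)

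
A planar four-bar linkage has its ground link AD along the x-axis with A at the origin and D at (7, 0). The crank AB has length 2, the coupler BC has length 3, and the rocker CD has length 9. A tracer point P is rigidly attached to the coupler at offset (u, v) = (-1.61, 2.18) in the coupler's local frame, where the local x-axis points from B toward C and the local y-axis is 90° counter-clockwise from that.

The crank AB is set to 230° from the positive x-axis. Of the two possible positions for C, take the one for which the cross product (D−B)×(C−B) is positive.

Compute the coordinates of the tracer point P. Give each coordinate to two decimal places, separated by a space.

-3.10 -3.55

A=(0,0), D=(7.00,0)
B = A + 2.00·(cos230°, sin230°) = (-1.2856, -1.5321)
|BD| = 8.4260
circle(B,3.00) ∩ circle(D,9.00): a=-0.0595, h=2.9994
  candidates: C₊=(-1.8894,1.4065) cross=25.273; C₋=(-0.7987,-4.4923) cross=-25.273
  mode + wants cross > 0 → take C=(-1.8894,1.4065) (cross=25.273)
ex = (C−B)/|BC| = (-0.2013,0.9795); ey = (-0.9795,-0.2013)
P = B + -1.61·ex + 2.18·ey = (-3.0969,-3.5479)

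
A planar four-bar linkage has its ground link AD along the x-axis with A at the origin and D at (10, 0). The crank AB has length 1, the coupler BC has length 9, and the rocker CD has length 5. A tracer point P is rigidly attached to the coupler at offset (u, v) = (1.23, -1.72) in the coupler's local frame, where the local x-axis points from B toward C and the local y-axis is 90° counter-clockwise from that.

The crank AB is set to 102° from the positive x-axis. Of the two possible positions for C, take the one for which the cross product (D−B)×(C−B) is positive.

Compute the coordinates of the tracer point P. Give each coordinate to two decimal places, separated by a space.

1.61 -0.10

A=(0,0), D=(10.00,0)
B = A + 1.00·(cos102°, sin102°) = (-0.2079, 0.9781)
|BD| = 10.2547
circle(B,9.00) ∩ circle(D,5.00): a=7.8578, h=4.3881
  candidates: C₊=(8.0326,4.5967) cross=44.998; C₋=(7.1955,-4.1394) cross=-44.998
  mode + wants cross > 0 → take C=(8.0326,4.5967) (cross=44.998)
ex = (C−B)/|BC| = (0.9156,0.4021); ey = (-0.4021,0.9156)
P = B + 1.23·ex + -1.72·ey = (1.6098,-0.1022)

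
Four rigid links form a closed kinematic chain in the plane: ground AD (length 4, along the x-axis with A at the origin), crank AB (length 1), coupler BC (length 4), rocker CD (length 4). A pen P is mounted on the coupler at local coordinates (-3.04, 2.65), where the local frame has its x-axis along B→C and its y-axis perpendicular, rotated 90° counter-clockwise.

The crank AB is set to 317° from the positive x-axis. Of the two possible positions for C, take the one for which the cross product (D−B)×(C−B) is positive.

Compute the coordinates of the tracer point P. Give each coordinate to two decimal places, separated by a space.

-2.53 -3.05

A=(0,0), D=(4.00,0)
B = A + 1.00·(cos317°, sin317°) = (0.7314, -0.6820)
|BD| = 3.3390
circle(B,4.00) ∩ circle(D,4.00): a=1.6695, h=3.6349
  candidates: C₊=(1.6232,3.2173) cross=12.137; C₋=(3.1081,-3.8993) cross=-12.137
  mode + wants cross > 0 → take C=(1.6232,3.2173) (cross=12.137)
ex = (C−B)/|BC| = (0.2230,0.9748); ey = (-0.9748,0.2230)
P = B + -3.04·ex + 2.65·ey = (-2.5298,-3.0546)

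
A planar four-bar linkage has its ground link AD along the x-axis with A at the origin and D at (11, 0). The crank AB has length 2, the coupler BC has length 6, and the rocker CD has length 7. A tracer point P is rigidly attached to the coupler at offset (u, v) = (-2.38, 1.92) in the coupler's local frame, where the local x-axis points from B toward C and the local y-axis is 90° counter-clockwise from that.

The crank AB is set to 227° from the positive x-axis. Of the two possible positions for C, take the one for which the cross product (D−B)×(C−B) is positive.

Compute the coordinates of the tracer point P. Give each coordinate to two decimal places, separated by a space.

-4.33 -0.72

A=(0,0), D=(11.00,0)
B = A + 2.00·(cos227°, sin227°) = (-1.3640, -1.4627)
|BD| = 12.4502
circle(B,6.00) ∩ circle(D,7.00): a=5.7030, h=1.8643
  candidates: C₊=(4.0805,1.0587) cross=23.210; C₋=(4.5186,-2.6440) cross=-23.210
  mode + wants cross > 0 → take C=(4.0805,1.0587) (cross=23.210)
ex = (C−B)/|BC| = (0.9074,0.4202); ey = (-0.4202,0.9074)
P = B + -2.38·ex + 1.92·ey = (-4.3305,-0.7206)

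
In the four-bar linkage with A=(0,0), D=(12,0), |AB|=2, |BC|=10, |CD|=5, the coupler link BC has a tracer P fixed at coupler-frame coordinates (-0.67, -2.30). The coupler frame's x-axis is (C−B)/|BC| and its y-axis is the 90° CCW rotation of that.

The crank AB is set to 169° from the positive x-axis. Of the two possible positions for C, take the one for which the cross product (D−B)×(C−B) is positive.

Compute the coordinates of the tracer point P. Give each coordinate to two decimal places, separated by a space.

A=(0,0), D=(12.00,0)
B = A + 2.00·(cos169°, sin169°) = (-1.9633, 0.3816)
|BD| = 13.9685
circle(B,10.00) ∩ circle(D,5.00): a=9.6689, h=2.5521
  candidates: C₊=(7.7717,2.6686) cross=35.649; C₋=(7.6323,-2.4337) cross=-35.649
  mode + wants cross > 0 → take C=(7.7717,2.6686) (cross=35.649)
ex = (C−B)/|BC| = (0.9735,0.2287); ey = (-0.2287,0.9735)
P = B + -0.67·ex + -2.30·ey = (-2.0895,-2.0107)

-2.09 -2.01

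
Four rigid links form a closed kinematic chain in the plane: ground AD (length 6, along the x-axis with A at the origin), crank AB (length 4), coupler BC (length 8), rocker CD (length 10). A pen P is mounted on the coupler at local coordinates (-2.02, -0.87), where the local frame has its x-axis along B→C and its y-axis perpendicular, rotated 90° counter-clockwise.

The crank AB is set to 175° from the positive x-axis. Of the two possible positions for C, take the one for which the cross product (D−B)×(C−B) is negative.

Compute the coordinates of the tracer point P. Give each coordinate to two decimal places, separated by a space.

A=(0,0), D=(6.00,0)
B = A + 4.00·(cos175°, sin175°) = (-3.9848, 0.3486)
|BD| = 9.9909
circle(B,8.00) ∩ circle(D,10.00): a=3.1938, h=7.3348
  candidates: C₊=(-0.5370,7.5675) cross=73.281; C₋=(-1.0489,-7.0932) cross=-73.281
  mode - wants cross < 0 → take C=(-1.0489,-7.0932) (cross=-73.281)
ex = (C−B)/|BC| = (0.3670,-0.9302); ey = (0.9302,0.3670)
P = B + -2.02·ex + -0.87·ey = (-5.5354,1.9084)

-5.54 1.91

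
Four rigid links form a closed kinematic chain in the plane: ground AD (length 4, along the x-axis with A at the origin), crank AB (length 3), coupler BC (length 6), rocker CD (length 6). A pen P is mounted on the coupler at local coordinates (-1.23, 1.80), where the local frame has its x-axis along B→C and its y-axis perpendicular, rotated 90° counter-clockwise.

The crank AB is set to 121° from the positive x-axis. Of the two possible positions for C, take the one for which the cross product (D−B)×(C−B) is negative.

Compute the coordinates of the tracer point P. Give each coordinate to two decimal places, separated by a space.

0.12 3.98

A=(0,0), D=(4.00,0)
B = A + 3.00·(cos121°, sin121°) = (-1.5451, 2.5715)
|BD| = 6.1124
circle(B,6.00) ∩ circle(D,6.00): a=3.0562, h=5.1633
  candidates: C₊=(3.3997,5.9699) cross=31.560; C₋=(-0.9448,-3.3984) cross=-31.560
  mode - wants cross < 0 → take C=(-0.9448,-3.3984) (cross=-31.560)
ex = (C−B)/|BC| = (0.1001,-0.9950); ey = (0.9950,0.1001)
P = B + -1.23·ex + 1.80·ey = (0.1228,3.9754)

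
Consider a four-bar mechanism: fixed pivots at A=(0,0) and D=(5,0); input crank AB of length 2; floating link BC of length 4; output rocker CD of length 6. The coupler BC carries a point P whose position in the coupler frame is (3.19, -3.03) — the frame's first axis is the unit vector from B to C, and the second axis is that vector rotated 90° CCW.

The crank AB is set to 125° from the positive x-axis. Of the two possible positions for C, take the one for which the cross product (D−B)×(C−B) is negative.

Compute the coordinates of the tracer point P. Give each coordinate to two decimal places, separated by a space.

A=(0,0), D=(5.00,0)
B = A + 2.00·(cos125°, sin125°) = (-1.1472, 1.6383)
|BD| = 6.3617
circle(B,4.00) ∩ circle(D,6.00): a=1.6090, h=3.6621
  candidates: C₊=(1.3506,4.7626) cross=23.298; C₋=(-0.5356,-2.3147) cross=-23.298
  mode - wants cross < 0 → take C=(-0.5356,-2.3147) (cross=-23.298)
ex = (C−B)/|BC| = (0.1529,-0.9882); ey = (0.9882,0.1529)
P = B + 3.19·ex + -3.03·ey = (-3.6538,-1.9775)

-3.65 -1.98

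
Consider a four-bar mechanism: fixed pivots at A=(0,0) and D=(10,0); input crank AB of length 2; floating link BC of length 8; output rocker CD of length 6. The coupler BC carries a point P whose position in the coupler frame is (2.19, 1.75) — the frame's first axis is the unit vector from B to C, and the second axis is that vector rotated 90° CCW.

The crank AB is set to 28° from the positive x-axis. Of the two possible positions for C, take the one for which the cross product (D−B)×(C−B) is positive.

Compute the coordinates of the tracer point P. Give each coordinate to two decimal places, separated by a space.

2.48 3.65

A=(0,0), D=(10.00,0)
B = A + 2.00·(cos28°, sin28°) = (1.7659, 0.9389)
|BD| = 8.2875
circle(B,8.00) ∩ circle(D,6.00): a=5.8330, h=5.4750
  candidates: C₊=(8.1817,5.7178) cross=45.374; C₋=(6.9411,-5.1617) cross=-45.374
  mode + wants cross > 0 → take C=(8.1817,5.7178) (cross=45.374)
ex = (C−B)/|BC| = (0.8020,0.5974); ey = (-0.5974,0.8020)
P = B + 2.19·ex + 1.75·ey = (2.4768,3.6506)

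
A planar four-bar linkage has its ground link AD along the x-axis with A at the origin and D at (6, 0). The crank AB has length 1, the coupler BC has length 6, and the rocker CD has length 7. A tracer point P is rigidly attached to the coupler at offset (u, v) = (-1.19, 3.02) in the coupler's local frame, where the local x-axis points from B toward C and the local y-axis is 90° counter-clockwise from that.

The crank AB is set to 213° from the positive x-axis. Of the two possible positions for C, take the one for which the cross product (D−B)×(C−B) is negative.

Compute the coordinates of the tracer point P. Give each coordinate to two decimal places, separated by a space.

1.23 1.96

A=(0,0), D=(6.00,0)
B = A + 1.00·(cos213°, sin213°) = (-0.8387, -0.5446)
|BD| = 6.8603
circle(B,6.00) ∩ circle(D,7.00): a=2.4827, h=5.4623
  candidates: C₊=(1.2025,5.0975) cross=37.473; C₋=(2.0698,-5.7926) cross=-37.473
  mode - wants cross < 0 → take C=(2.0698,-5.7926) (cross=-37.473)
ex = (C−B)/|BC| = (0.4847,-0.8747); ey = (0.8747,0.4847)
P = B + -1.19·ex + 3.02·ey = (1.2259,1.9601)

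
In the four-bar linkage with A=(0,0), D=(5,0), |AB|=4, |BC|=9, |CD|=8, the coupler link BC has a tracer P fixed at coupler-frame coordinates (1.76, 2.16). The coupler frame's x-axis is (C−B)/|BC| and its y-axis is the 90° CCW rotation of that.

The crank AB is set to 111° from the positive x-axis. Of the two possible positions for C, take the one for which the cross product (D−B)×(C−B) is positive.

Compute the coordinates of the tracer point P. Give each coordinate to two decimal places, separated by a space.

A=(0,0), D=(5.00,0)
B = A + 4.00·(cos111°, sin111°) = (-1.4335, 3.7343)
|BD| = 7.4387
circle(B,9.00) ∩ circle(D,8.00): a=4.8620, h=7.5737
  candidates: C₊=(6.5736,7.8437) cross=56.339; C₋=(-1.0306,-5.2567) cross=-56.339
  mode + wants cross > 0 → take C=(6.5736,7.8437) (cross=56.339)
ex = (C−B)/|BC| = (0.8897,0.4566); ey = (-0.4566,0.8897)
P = B + 1.76·ex + 2.16·ey = (-0.8539,6.4596)

-0.85 6.46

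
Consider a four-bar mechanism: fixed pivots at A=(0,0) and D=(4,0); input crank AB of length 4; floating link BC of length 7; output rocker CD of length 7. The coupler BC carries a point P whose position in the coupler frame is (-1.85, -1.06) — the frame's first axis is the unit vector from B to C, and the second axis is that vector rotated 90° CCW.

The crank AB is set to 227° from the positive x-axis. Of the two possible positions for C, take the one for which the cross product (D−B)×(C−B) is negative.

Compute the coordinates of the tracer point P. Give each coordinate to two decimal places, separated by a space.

A=(0,0), D=(4.00,0)
B = A + 4.00·(cos227°, sin227°) = (-2.7280, -2.9254)
|BD| = 7.3365
circle(B,7.00) ∩ circle(D,7.00): a=3.6682, h=5.9619
  candidates: C₊=(-1.7413,4.0047) cross=43.739; C₋=(3.0133,-6.9301) cross=-43.739
  mode - wants cross < 0 → take C=(3.0133,-6.9301) (cross=-43.739)
ex = (C−B)/|BC| = (0.8202,-0.5721); ey = (0.5721,0.8202)
P = B + -1.85·ex + -1.06·ey = (-4.8518,-2.7364)

-4.85 -2.74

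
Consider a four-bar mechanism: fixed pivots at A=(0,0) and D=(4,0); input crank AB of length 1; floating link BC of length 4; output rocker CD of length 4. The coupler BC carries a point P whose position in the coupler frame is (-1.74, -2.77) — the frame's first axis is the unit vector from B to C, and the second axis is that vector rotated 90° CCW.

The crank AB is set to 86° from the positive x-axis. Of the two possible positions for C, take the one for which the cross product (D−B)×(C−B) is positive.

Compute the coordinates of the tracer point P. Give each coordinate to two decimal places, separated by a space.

A=(0,0), D=(4.00,0)
B = A + 1.00·(cos86°, sin86°) = (0.0698, 0.9976)
|BD| = 4.0549
circle(B,4.00) ∩ circle(D,4.00): a=2.0274, h=3.4481
  candidates: C₊=(2.8832,3.8409) cross=13.982; C₋=(1.1866,-2.8434) cross=-13.982
  mode + wants cross > 0 → take C=(2.8832,3.8409) (cross=13.982)
ex = (C−B)/|BC| = (0.7034,0.7108); ey = (-0.7108,0.7034)
P = B + -1.74·ex + -2.77·ey = (0.8149,-2.1876)

0.81 -2.19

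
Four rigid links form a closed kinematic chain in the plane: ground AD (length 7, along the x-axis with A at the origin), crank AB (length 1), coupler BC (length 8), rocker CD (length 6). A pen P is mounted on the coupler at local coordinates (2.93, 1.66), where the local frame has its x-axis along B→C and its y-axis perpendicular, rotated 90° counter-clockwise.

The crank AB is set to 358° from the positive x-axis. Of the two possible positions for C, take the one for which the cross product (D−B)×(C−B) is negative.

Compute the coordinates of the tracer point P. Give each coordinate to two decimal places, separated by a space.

4.20 -1.09

A=(0,0), D=(7.00,0)
B = A + 1.00·(cos358°, sin358°) = (0.9994, -0.0349)
|BD| = 6.0007
circle(B,8.00) ∩ circle(D,6.00): a=5.3334, h=5.9628
  candidates: C₊=(6.2980,5.9588) cross=35.781; C₋=(6.3674,-5.9666) cross=-35.781
  mode - wants cross < 0 → take C=(6.3674,-5.9666) (cross=-35.781)
ex = (C−B)/|BC| = (0.6710,-0.7415); ey = (0.7415,0.6710)
P = B + 2.93·ex + 1.66·ey = (4.1962,-1.0935)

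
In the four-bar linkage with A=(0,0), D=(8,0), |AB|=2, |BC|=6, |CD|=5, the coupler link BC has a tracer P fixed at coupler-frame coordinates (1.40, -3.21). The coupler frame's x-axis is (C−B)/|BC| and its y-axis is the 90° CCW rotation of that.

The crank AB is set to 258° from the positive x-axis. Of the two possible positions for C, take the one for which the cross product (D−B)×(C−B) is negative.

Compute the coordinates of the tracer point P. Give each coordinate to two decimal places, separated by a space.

A=(0,0), D=(8.00,0)
B = A + 2.00·(cos258°, sin258°) = (-0.4158, -1.9563)
|BD| = 8.6402
circle(B,6.00) ∩ circle(D,5.00): a=4.9567, h=3.3811
  candidates: C₊=(3.6466,2.4592) cross=29.213; C₋=(5.1776,-4.1273) cross=-29.213
  mode - wants cross < 0 → take C=(5.1776,-4.1273) (cross=-29.213)
ex = (C−B)/|BC| = (0.9322,-0.3618); ey = (0.3618,0.9322)
P = B + 1.40·ex + -3.21·ey = (-0.2721,-5.4554)

-0.27 -5.46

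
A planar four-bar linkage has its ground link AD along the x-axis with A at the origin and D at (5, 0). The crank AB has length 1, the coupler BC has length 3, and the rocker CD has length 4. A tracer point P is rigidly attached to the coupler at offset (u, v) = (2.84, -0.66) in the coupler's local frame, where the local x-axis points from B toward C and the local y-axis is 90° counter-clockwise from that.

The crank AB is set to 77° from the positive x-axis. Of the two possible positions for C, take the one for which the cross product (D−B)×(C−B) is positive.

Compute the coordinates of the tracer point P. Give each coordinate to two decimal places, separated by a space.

2.74 2.45

A=(0,0), D=(5.00,0)
B = A + 1.00·(cos77°, sin77°) = (0.2250, 0.9744)
|BD| = 4.8734
circle(B,3.00) ∩ circle(D,4.00): a=1.7185, h=2.4590
  candidates: C₊=(2.4004,3.0401) cross=11.984; C₋=(1.4172,-1.7786) cross=-11.984
  mode + wants cross > 0 → take C=(2.4004,3.0401) (cross=11.984)
ex = (C−B)/|BC| = (0.7252,0.6886); ey = (-0.6886,0.7252)
P = B + 2.84·ex + -0.66·ey = (2.7389,2.4513)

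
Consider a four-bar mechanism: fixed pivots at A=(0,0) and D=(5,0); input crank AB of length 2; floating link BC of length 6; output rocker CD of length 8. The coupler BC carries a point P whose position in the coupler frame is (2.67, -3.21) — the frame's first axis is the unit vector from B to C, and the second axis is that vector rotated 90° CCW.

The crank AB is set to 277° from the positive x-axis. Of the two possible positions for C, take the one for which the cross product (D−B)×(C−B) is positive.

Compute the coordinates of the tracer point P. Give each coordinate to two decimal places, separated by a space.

A=(0,0), D=(5.00,0)
B = A + 2.00·(cos277°, sin277°) = (0.2437, -1.9851)
|BD| = 5.1539
circle(B,6.00) ∩ circle(D,8.00): a=-0.1394, h=5.9984
  candidates: C₊=(-2.1953,3.4968) cross=30.915; C₋=(2.4254,-7.5744) cross=-30.915
  mode + wants cross > 0 → take C=(-2.1953,3.4968) (cross=30.915)
ex = (C−B)/|BC| = (-0.4065,0.9136); ey = (-0.9136,-0.4065)
P = B + 2.67·ex + -3.21·ey = (2.0912,1.7592)

2.09 1.76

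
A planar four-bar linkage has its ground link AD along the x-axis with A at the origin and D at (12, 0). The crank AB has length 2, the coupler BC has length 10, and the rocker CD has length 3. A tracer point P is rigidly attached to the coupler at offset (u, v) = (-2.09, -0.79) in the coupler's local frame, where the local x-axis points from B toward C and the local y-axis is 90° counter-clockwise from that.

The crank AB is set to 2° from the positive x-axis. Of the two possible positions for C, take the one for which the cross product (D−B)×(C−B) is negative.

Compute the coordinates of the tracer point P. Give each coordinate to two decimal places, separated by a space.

A=(0,0), D=(12.00,0)
B = A + 2.00·(cos2°, sin2°) = (1.9988, 0.0698)
|BD| = 10.0015
circle(B,10.00) ∩ circle(D,3.00): a=9.5501, h=2.9658
  candidates: C₊=(11.5693,2.9689) cross=29.663; C₋=(11.5279,-2.9626) cross=-29.663
  mode - wants cross < 0 → take C=(11.5279,-2.9626) (cross=-29.663)
ex = (C−B)/|BC| = (0.9529,-0.3032); ey = (0.3032,0.9529)
P = B + -2.09·ex + -0.79·ey = (-0.2324,-0.0492)

-0.23 -0.05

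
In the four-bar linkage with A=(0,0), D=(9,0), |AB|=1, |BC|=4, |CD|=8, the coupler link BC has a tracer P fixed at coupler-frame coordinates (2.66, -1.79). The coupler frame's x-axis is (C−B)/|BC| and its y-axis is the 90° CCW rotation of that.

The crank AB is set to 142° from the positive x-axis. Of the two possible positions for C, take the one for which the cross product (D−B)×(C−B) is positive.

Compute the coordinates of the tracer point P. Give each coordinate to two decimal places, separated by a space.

2.32 1.42

A=(0,0), D=(9.00,0)
B = A + 1.00·(cos142°, sin142°) = (-0.7880, 0.6157)
|BD| = 9.8074
circle(B,4.00) ∩ circle(D,8.00): a=2.4565, h=3.1568
  candidates: C₊=(1.8618,3.6120) cross=30.960; C₋=(1.4655,-2.6891) cross=-30.960
  mode + wants cross > 0 → take C=(1.8618,3.6120) (cross=30.960)
ex = (C−B)/|BC| = (0.6625,0.7491); ey = (-0.7491,0.6625)
P = B + 2.66·ex + -1.79·ey = (2.3150,1.4224)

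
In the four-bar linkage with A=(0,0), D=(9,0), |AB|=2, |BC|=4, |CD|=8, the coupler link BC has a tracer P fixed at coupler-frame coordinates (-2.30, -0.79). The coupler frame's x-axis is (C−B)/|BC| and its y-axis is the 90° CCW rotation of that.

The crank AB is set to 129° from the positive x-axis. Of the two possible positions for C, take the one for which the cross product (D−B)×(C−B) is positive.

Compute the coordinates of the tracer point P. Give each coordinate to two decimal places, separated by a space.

-2.67 -0.42

A=(0,0), D=(9.00,0)
B = A + 2.00·(cos129°, sin129°) = (-1.2586, 1.5543)
|BD| = 10.3757
circle(B,4.00) ∩ circle(D,8.00): a=2.8748, h=2.7813
  candidates: C₊=(2.0003,3.8736) cross=28.858; C₋=(1.1670,-1.6263) cross=-28.858
  mode + wants cross > 0 → take C=(2.0003,3.8736) (cross=28.858)
ex = (C−B)/|BC| = (0.8147,0.5798); ey = (-0.5798,0.8147)
P = B + -2.30·ex + -0.79·ey = (-2.6745,-0.4229)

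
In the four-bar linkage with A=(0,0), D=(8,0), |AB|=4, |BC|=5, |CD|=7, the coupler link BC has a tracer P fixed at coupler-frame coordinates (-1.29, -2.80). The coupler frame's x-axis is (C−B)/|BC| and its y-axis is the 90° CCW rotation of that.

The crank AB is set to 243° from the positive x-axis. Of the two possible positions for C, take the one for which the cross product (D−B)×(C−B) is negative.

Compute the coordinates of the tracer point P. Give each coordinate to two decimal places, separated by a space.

A=(0,0), D=(8.00,0)
B = A + 4.00·(cos243°, sin243°) = (-1.8160, -3.5640)
|BD| = 10.4430
circle(B,5.00) ∩ circle(D,7.00): a=4.0724, h=2.9010
  candidates: C₊=(1.0218,0.5526) cross=30.295; C₋=(3.0020,-4.9010) cross=-30.295
  mode - wants cross < 0 → take C=(3.0020,-4.9010) (cross=-30.295)
ex = (C−B)/|BC| = (0.9636,-0.2674); ey = (0.2674,0.9636)
P = B + -1.29·ex + -2.80·ey = (-3.8077,-5.9171)

-3.81 -5.92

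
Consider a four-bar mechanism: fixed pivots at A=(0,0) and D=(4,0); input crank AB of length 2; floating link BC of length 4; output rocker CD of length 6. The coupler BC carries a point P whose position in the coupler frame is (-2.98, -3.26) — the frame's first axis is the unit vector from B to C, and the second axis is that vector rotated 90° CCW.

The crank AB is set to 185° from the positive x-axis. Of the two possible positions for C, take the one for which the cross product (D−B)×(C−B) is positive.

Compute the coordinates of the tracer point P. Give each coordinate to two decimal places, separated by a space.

A=(0,0), D=(4.00,0)
B = A + 2.00·(cos185°, sin185°) = (-1.9924, -0.1743)
|BD| = 5.9949
circle(B,4.00) ∩ circle(D,6.00): a=1.3294, h=3.7726
  candidates: C₊=(-0.7733,3.6354) cross=22.617; C₋=(-0.5539,-3.9067) cross=-22.617
  mode + wants cross > 0 → take C=(-0.7733,3.6354) (cross=22.617)
ex = (C−B)/|BC| = (0.3048,0.9524); ey = (-0.9524,0.3048)
P = B + -2.98·ex + -3.26·ey = (0.2043,-4.0061)

0.20 -4.01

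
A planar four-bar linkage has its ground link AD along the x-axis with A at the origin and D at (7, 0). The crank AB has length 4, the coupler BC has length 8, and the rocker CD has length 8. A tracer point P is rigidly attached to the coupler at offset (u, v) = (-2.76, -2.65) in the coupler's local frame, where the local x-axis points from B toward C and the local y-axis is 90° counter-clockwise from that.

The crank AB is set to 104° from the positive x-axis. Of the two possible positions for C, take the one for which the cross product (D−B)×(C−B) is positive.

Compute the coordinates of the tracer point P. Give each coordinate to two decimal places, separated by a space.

A=(0,0), D=(7.00,0)
B = A + 4.00·(cos104°, sin104°) = (-0.9677, 3.8812)
|BD| = 8.8627
circle(B,8.00) ∩ circle(D,8.00): a=4.4314, h=6.6606
  candidates: C₊=(5.9330,7.9285) cross=59.031; C₋=(0.0993,-4.0473) cross=-59.031
  mode + wants cross > 0 → take C=(5.9330,7.9285) (cross=59.031)
ex = (C−B)/|BC| = (0.8626,0.5059); ey = (-0.5059,0.8626)
P = B + -2.76·ex + -2.65·ey = (-2.0077,0.1990)

-2.01 0.20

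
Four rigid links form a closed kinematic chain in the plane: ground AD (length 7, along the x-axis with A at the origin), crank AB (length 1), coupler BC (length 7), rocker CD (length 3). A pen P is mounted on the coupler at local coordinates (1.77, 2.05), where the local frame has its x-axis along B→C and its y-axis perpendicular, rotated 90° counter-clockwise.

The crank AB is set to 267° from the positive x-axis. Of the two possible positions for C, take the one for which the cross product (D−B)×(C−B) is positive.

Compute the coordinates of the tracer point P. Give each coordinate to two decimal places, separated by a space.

0.34 1.68

A=(0,0), D=(7.00,0)
B = A + 1.00·(cos267°, sin267°) = (-0.0523, -0.9986)
|BD| = 7.1227
circle(B,7.00) ∩ circle(D,3.00): a=6.3693, h=2.9039
  candidates: C₊=(5.8469,2.7695) cross=20.683; C₋=(6.6612,-2.9808) cross=-20.683
  mode + wants cross > 0 → take C=(5.8469,2.7695) (cross=20.683)
ex = (C−B)/|BC| = (0.8427,0.5383); ey = (-0.5383,0.8427)
P = B + 1.77·ex + 2.05·ey = (0.3358,1.6818)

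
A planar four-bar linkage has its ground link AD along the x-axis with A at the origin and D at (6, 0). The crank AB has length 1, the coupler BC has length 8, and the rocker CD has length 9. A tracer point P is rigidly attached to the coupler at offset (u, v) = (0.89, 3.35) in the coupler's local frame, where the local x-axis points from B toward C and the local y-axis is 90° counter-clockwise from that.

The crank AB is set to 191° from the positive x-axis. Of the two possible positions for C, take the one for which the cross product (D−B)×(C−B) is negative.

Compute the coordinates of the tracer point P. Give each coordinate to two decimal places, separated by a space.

A=(0,0), D=(6.00,0)
B = A + 1.00·(cos191°, sin191°) = (-0.9816, -0.1908)
|BD| = 6.9842
circle(B,8.00) ∩ circle(D,9.00): a=2.2751, h=7.6697
  candidates: C₊=(1.0831,7.5382) cross=53.567; C₋=(1.5021,-7.7955) cross=-53.567
  mode - wants cross < 0 → take C=(1.5021,-7.7955) (cross=-53.567)
ex = (C−B)/|BC| = (0.3105,-0.9506); ey = (0.9506,0.3105)
P = B + 0.89·ex + 3.35·ey = (2.4791,0.0033)

2.48 0.00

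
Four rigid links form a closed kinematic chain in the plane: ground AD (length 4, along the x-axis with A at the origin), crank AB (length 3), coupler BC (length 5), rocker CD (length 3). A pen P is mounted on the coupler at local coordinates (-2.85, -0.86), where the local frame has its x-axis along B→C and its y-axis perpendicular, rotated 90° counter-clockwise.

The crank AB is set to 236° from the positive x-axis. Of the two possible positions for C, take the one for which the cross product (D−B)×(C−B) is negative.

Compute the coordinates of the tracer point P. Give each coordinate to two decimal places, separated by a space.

A=(0,0), D=(4.00,0)
B = A + 3.00·(cos236°, sin236°) = (-1.6776, -2.4871)
|BD| = 6.1984
circle(B,5.00) ∩ circle(D,3.00): a=4.3899, h=2.3935
  candidates: C₊=(1.3830,1.4667) cross=14.836; C₋=(3.3038,-2.9181) cross=-14.836
  mode - wants cross < 0 → take C=(3.3038,-2.9181) (cross=-14.836)
ex = (C−B)/|BC| = (0.9963,-0.0862); ey = (0.0862,0.9963)
P = B + -2.85·ex + -0.86·ey = (-4.5911,-3.0982)

-4.59 -3.10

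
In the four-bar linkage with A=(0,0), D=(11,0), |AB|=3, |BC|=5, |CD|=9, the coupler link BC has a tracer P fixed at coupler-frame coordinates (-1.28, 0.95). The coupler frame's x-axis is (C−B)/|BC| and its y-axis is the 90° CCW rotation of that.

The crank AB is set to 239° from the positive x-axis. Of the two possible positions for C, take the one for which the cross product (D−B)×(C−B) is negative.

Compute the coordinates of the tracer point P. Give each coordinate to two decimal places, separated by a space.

A=(0,0), D=(11.00,0)
B = A + 3.00·(cos239°, sin239°) = (-1.5451, -2.5715)
|BD| = 12.8060
circle(B,5.00) ∩ circle(D,9.00): a=4.2165, h=2.6872
  candidates: C₊=(2.0459,0.9077) cross=34.412; C₋=(3.1251,-4.3573) cross=-34.412
  mode - wants cross < 0 → take C=(3.1251,-4.3573) (cross=-34.412)
ex = (C−B)/|BC| = (0.9340,-0.3572); ey = (0.3572,0.9340)
P = B + -1.28·ex + 0.95·ey = (-2.4014,-1.2270)

-2.40 -1.23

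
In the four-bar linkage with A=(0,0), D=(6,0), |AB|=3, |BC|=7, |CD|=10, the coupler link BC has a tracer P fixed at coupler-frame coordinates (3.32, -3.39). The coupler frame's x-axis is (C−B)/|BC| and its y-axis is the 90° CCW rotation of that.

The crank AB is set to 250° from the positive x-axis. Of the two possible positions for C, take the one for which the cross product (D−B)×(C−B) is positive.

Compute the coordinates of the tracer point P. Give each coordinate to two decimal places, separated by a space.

1.14 1.40

A=(0,0), D=(6.00,0)
B = A + 3.00·(cos250°, sin250°) = (-1.0261, -2.8191)
|BD| = 7.5705
circle(B,7.00) ∩ circle(D,10.00): a=0.4169, h=6.9876
  candidates: C₊=(-3.2411,3.8212) cross=52.900; C₋=(1.9629,-9.1489) cross=-52.900
  mode + wants cross > 0 → take C=(-3.2411,3.8212) (cross=52.900)
ex = (C−B)/|BC| = (-0.3164,0.9486); ey = (-0.9486,-0.3164)
P = B + 3.32·ex + -3.39·ey = (1.1392,1.4030)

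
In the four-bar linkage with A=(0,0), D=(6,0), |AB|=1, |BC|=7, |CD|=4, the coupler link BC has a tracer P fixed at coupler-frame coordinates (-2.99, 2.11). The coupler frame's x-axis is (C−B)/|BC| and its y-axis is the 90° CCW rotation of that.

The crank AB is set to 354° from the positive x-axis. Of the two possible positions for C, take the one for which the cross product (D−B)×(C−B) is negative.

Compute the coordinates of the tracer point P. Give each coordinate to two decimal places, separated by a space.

A=(0,0), D=(6.00,0)
B = A + 1.00·(cos354°, sin354°) = (0.9945, -0.1045)
|BD| = 5.0066
circle(B,7.00) ∩ circle(D,4.00): a=5.7990, h=3.9207
  candidates: C₊=(6.7104,3.9364) cross=19.629; C₋=(6.8741,-3.9033) cross=-19.629
  mode - wants cross < 0 → take C=(6.8741,-3.9033) (cross=-19.629)
ex = (C−B)/|BC| = (0.8399,-0.5427); ey = (0.5427,0.8399)
P = B + -2.99·ex + 2.11·ey = (-0.3718,3.2904)

-0.37 3.29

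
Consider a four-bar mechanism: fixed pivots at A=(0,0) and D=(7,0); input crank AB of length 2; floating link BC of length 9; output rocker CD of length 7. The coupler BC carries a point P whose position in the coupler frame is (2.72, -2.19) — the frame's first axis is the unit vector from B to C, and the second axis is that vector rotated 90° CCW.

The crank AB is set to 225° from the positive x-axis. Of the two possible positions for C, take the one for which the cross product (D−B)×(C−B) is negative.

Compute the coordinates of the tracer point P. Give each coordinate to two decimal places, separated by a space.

A=(0,0), D=(7.00,0)
B = A + 2.00·(cos225°, sin225°) = (-1.4142, -1.4142)
|BD| = 8.5322
circle(B,9.00) ∩ circle(D,7.00): a=6.1414, h=6.5790
  candidates: C₊=(3.5517,6.0917) cross=56.134; C₋=(5.7327,-6.8843) cross=-56.134
  mode - wants cross < 0 → take C=(5.7327,-6.8843) (cross=-56.134)
ex = (C−B)/|BC| = (0.7941,-0.6078); ey = (0.6078,0.7941)
P = B + 2.72·ex + -2.19·ey = (-0.5853,-4.8065)

-0.59 -4.81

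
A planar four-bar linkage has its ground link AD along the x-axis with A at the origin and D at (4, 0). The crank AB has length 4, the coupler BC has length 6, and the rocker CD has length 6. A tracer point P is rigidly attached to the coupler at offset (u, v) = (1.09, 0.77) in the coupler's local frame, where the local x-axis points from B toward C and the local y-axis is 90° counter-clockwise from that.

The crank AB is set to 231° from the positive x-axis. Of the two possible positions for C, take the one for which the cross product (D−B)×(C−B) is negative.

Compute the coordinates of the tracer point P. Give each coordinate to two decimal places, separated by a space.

-1.19 -2.93

A=(0,0), D=(4.00,0)
B = A + 4.00·(cos231°, sin231°) = (-2.5173, -3.1086)
|BD| = 7.2207
circle(B,6.00) ∩ circle(D,6.00): a=3.6103, h=4.7922
  candidates: C₊=(-1.3217,2.7711) cross=34.603; C₋=(2.8045,-5.8797) cross=-34.603
  mode - wants cross < 0 → take C=(2.8045,-5.8797) (cross=-34.603)
ex = (C−B)/|BC| = (0.8870,-0.4619); ey = (0.4619,0.8870)
P = B + 1.09·ex + 0.77·ey = (-1.1949,-2.9290)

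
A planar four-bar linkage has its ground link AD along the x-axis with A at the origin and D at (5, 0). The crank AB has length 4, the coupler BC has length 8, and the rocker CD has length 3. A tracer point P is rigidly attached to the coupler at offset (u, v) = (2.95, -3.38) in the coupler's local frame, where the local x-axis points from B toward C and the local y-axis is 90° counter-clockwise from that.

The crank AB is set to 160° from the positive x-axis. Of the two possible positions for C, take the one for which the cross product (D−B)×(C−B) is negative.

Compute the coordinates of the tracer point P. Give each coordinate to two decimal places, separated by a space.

A=(0,0), D=(5.00,0)
B = A + 4.00·(cos160°, sin160°) = (-3.7588, 1.3681)
|BD| = 8.8650
circle(B,8.00) ∩ circle(D,3.00): a=7.5346, h=2.6889
  candidates: C₊=(4.1005,2.8620) cross=23.837; C₋=(3.2706,-2.4514) cross=-23.837
  mode - wants cross < 0 → take C=(3.2706,-2.4514) (cross=-23.837)
ex = (C−B)/|BC| = (0.8787,-0.4774); ey = (0.4774,0.8787)
P = B + 2.95·ex + -3.38·ey = (-2.7804,-3.0102)

-2.78 -3.01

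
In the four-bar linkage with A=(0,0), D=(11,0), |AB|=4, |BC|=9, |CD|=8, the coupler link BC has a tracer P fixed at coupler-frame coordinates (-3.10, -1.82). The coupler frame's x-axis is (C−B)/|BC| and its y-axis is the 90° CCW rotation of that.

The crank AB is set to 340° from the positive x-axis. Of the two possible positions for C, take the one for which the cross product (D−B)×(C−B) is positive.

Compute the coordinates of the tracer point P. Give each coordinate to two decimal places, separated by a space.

4.30 -4.92

A=(0,0), D=(11.00,0)
B = A + 4.00·(cos340°, sin340°) = (3.7588, -1.3681)
|BD| = 7.3693
circle(B,9.00) ∩ circle(D,8.00): a=4.8381, h=7.5890
  candidates: C₊=(7.1039,6.9872) cross=55.926; C₋=(9.9216,-7.9270) cross=-55.926
  mode + wants cross > 0 → take C=(7.1039,6.9872) (cross=55.926)
ex = (C−B)/|BC| = (0.3717,0.9284); ey = (-0.9284,0.3717)
P = B + -3.10·ex + -1.82·ey = (4.2962,-4.9225)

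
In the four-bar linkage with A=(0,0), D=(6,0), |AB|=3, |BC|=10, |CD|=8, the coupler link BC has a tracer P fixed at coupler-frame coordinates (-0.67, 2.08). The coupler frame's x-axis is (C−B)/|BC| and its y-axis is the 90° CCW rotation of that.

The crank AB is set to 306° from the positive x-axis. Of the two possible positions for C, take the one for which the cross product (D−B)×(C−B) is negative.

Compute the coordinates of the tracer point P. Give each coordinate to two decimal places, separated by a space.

1.94 -0.25

A=(0,0), D=(6.00,0)
B = A + 3.00·(cos306°, sin306°) = (1.7634, -2.4271)
|BD| = 4.8826
circle(B,10.00) ∩ circle(D,8.00): a=6.1279, h=7.9025
  candidates: C₊=(3.1523,7.4760) cross=38.585; C₋=(11.0087,-6.2380) cross=-38.585
  mode - wants cross < 0 → take C=(11.0087,-6.2380) (cross=-38.585)
ex = (C−B)/|BC| = (0.9245,-0.3811); ey = (0.3811,0.9245)
P = B + -0.67·ex + 2.08·ey = (1.9366,-0.2487)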